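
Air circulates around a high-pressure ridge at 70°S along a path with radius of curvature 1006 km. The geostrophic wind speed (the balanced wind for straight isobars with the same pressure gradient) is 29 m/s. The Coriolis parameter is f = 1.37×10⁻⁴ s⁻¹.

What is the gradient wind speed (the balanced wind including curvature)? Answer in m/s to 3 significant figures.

Around a high, pressure-gradient force acts outward with centrifugal, so Coriolis balances both:
fV = (1/ρ)|∂P/∂n| + V²/R  →  V² − fR·V + fR·V_g = 0
With fR = 1.37×10⁻⁴ × 1006×10³ m = 138 m/s:
V = [fR − √((fR)² − 4 fR V_g)]/2 = [138 − √(138² − 4×138×29)]/2 = 41.5 m/s
Supergeostrophic (V > V_g = 29 m/s), as expected around a high.

41.5 m/s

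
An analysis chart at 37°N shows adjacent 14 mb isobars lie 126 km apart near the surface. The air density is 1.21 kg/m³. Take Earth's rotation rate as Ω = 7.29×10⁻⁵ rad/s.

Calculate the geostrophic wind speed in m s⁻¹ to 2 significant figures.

100 m s⁻¹

Coriolis parameter at 37°N:
f = 2Ω sin φ = 2 × 7.29×10⁻⁵ × sin 37° = 8.77×10⁻⁵ s⁻¹
Pressure gradient: |∂P/∂n| = 1400 Pa / 126000 m = 1.11×10⁻² Pa/m
Geostrophic balance (pressure-gradient force = Coriolis force):
V_g = (1/(fρ)) |∂P/∂n| = 1.11×10⁻² / (8.77×10⁻⁵ × 1.21) = 105 m/s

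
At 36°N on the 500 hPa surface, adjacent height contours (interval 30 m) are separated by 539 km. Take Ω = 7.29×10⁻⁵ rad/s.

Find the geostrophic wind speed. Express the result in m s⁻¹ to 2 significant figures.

Coriolis parameter at 36°N:
f = 2Ω sin φ = 2 × 7.29×10⁻⁵ × sin 36° = 8.57×10⁻⁵ s⁻¹
Height gradient: |∂Z/∂n| = 30 m / 539000 m = 5.57×10⁻⁵
On a pressure surface, geostrophic balance gives V_g = (g/f)|∂Z/∂n|:
V_g = 9.81 × 5.57×10⁻⁵ / 8.57×10⁻⁵ = 6.37 m/s

6.4 m s⁻¹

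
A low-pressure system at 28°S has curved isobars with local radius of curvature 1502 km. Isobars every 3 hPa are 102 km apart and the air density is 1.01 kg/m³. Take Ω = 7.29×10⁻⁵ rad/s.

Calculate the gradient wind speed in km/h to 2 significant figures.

Coriolis parameter at 28°S:
f = 2Ω sin φ = 2 × 7.29×10⁻⁵ × sin 28° = 6.84×10⁻⁵ s⁻¹
Pressure gradient: |∂P/∂n| = 300 Pa / 102000 m = 2.94×10⁻³ Pa/m
Geostrophic speed: V_g = |∂P/∂n|/(fρ) = 2.94×10⁻³/(6.84×10⁻⁵ × 1.01) = 42.5 m/s
Around a low, centrifugal force acts outward with Coriolis, so pressure-gradient force balances both:
(1/ρ)|∂P/∂n| = fV + V²/R  →  V² + fR·V − fR·V_g = 0
With fR = 6.84×10⁻⁵ × 1502×10³ m = 103 m/s:
V = [−fR + √((fR)² + 4 fR V_g)]/2 = [−103 + √(103² + 4×103×42.5)]/2 = 32.4 m/s
Subgeostrophic (V < V_g = 42.5 m/s), as expected around a low.
Converting: 32.4 m/s × 3.6 = 120 km/h

120 km/h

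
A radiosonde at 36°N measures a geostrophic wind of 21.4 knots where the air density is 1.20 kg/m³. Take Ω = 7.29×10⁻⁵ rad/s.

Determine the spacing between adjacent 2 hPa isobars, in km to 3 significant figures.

177 km

Coriolis parameter at 36°N:
f = 2Ω sin φ = 2 × 7.29×10⁻⁵ × sin 36° = 8.57×10⁻⁵ s⁻¹
Wind speed in SI: 21.4 knots = 11.0 m/s
Geostrophic balance rearranged: |∂P/∂n| = f ρ V_g
|∂P/∂n| = 8.57×10⁻⁵ × 1.20 × 11.0 = 1.13×10⁻³ Pa/m
Isobar spacing: Δn = ΔP/|∂P/∂n| = 200 Pa / 1.13×10⁻³ Pa/m = 176653 m ≈ 177 km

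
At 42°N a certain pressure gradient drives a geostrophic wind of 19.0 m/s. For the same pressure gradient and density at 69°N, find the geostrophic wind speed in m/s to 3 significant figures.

13.6 m/s

With the same pressure gradient and density, V_g ∝ 1/f ∝ 1/sin φ.
V₂ = V₁ · sin φ₁ / sin φ₂ = 19.0 × sin 42° / sin 69°
V₂ = 19.0 × 0.6691/0.9336 = 13.6 m/s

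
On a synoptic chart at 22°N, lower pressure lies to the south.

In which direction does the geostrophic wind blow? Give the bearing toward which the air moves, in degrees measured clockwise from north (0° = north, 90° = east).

270°

The pressure-gradient force points toward the south (bearing 180°).
Geostrophic balance: in the Northern Hemisphere the Coriolis force deflects motion to the right, so the geostrophic wind blows 90° to the right of the pressure-gradient force (low pressure on the left).
Rotating 180° by 90° clockwise gives 270° — the wind blows toward the west.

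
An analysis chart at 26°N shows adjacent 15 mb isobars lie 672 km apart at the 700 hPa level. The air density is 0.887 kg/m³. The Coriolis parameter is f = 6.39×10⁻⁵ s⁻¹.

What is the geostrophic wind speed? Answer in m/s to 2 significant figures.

Pressure gradient: |∂P/∂n| = 1500 Pa / 672000 m = 2.23×10⁻³ Pa/m
Geostrophic balance (pressure-gradient force = Coriolis force):
V_g = (1/(fρ)) |∂P/∂n| = 2.23×10⁻³ / (6.39×10⁻⁵ × 0.887) = 39.4 m/s

39 m/s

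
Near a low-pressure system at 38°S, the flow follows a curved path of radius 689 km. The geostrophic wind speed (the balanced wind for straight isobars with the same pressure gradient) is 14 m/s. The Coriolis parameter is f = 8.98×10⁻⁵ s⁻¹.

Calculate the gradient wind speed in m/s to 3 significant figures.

Around a low, centrifugal force acts outward with Coriolis, so pressure-gradient force balances both:
(1/ρ)|∂P/∂n| = fV + V²/R  →  V² + fR·V − fR·V_g = 0
With fR = 8.98×10⁻⁵ × 689×10³ m = 61.9 m/s:
V = [−fR + √((fR)² + 4 fR V_g)]/2 = [−61.9 + √(61.9² + 4×61.9×14)]/2 = 11.8 m/s
Subgeostrophic (V < V_g = 14 m/s), as expected around a low.

11.8 m/s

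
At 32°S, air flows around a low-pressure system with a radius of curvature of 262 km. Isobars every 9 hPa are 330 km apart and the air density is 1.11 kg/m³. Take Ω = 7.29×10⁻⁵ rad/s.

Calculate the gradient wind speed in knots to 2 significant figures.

Coriolis parameter at 32°S:
f = 2Ω sin φ = 2 × 7.29×10⁻⁵ × sin 32° = 7.73×10⁻⁵ s⁻¹
Pressure gradient: |∂P/∂n| = 900 Pa / 330000 m = 2.73×10⁻³ Pa/m
Geostrophic speed: V_g = |∂P/∂n|/(fρ) = 2.73×10⁻³/(7.73×10⁻⁵ × 1.11) = 31.8 m/s
Around a low, centrifugal force acts outward with Coriolis, so pressure-gradient force balances both:
(1/ρ)|∂P/∂n| = fV + V²/R  →  V² + fR·V − fR·V_g = 0
With fR = 7.73×10⁻⁵ × 262×10³ m = 20.2 m/s:
V = [−fR + √((fR)² + 4 fR V_g)]/2 = [−20.2 + √(20.2² + 4×20.2×31.8)]/2 = 17.2 m/s
Subgeostrophic (V < V_g = 31.8 m/s), as expected around a low.
Converting: 17.2 m/s × 1.944 = 33 knots

33 knots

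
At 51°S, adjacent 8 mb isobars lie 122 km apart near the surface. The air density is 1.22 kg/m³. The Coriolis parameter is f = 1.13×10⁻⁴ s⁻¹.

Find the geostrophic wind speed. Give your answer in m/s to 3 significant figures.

Pressure gradient: |∂P/∂n| = 800 Pa / 122000 m = 6.56×10⁻³ Pa/m
Geostrophic balance (pressure-gradient force = Coriolis force):
V_g = (1/(fρ)) |∂P/∂n| = 6.56×10⁻³ / (1.13×10⁻⁴ × 1.22) = 47.6 m/s

47.6 m/s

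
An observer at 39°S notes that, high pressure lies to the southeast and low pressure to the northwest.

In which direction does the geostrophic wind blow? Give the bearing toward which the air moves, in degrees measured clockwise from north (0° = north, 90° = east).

The pressure-gradient force points toward the northwest (bearing 315°).
Geostrophic balance: in the Southern Hemisphere the Coriolis force deflects motion to the left, so the geostrophic wind blows 90° to the left of the pressure-gradient force (low pressure on the right).
Rotating 315° by 90° counterclockwise gives 225° — the wind blows toward the southwest.

225°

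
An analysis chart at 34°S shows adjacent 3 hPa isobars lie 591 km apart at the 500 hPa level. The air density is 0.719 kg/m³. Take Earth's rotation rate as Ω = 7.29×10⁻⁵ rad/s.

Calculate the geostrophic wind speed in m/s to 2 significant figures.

8.7 m/s

Coriolis parameter at 34°S:
f = 2Ω sin φ = 2 × 7.29×10⁻⁵ × sin 34° = 8.15×10⁻⁵ s⁻¹
Pressure gradient: |∂P/∂n| = 300 Pa / 591000 m = 5.08×10⁻⁴ Pa/m
Geostrophic balance (pressure-gradient force = Coriolis force):
V_g = (1/(fρ)) |∂P/∂n| = 5.08×10⁻⁴ / (8.15×10⁻⁵ × 0.719) = 8.66 m/s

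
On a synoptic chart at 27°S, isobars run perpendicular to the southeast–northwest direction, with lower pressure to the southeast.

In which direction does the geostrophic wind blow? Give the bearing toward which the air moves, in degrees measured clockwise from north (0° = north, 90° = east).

The pressure-gradient force points toward the southeast (bearing 135°).
Geostrophic balance: in the Southern Hemisphere the Coriolis force deflects motion to the left, so the geostrophic wind blows 90° to the left of the pressure-gradient force (low pressure on the right).
Rotating 135° by 90° counterclockwise gives 045° — the wind blows toward the northeast.

045°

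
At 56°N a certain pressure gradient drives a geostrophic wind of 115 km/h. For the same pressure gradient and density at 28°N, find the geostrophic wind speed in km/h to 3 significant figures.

With the same pressure gradient and density, V_g ∝ 1/f ∝ 1/sin φ.
V₂ = V₁ · sin φ₁ / sin φ₂ = 115 × sin 56° / sin 28°
V₂ = 115 × 0.8290/0.4695 = 203 km/h

203 km/h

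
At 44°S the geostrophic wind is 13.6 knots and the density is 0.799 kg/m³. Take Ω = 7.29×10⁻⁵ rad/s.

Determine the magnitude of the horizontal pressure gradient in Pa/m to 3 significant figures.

5.66×10⁻⁴ Pa/m

Coriolis parameter at 44°S:
f = 2Ω sin φ = 2 × 7.29×10⁻⁵ × sin 44° = 1.01×10⁻⁴ s⁻¹
Wind speed in SI: 13.6 knots = 7.00 m/s
Geostrophic balance rearranged: |∂P/∂n| = f ρ V_g
|∂P/∂n| = 1.01×10⁻⁴ × 0.799 × 7.00 = 5.66×10⁻⁴ Pa/m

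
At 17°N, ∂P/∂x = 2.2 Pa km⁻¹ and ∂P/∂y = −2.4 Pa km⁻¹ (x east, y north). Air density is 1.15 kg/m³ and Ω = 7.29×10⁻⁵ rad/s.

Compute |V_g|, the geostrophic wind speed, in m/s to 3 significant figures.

Coriolis parameter at 17°N:
f = 2Ω sin φ = 2 × 7.29×10⁻⁵ × sin 17° = 4.26×10⁻⁵ s⁻¹
Component geostrophic relations (x east, y north):
u_g = −(1/(fρ)) ∂P/∂y,  v_g = (1/(fρ)) ∂P/∂x
u_g = −(−2.4×10⁻³)/(4.26×10⁻⁵ × 1.15) = 49.0 m/s;  v_g = (2.2×10⁻³)/(4.26×10⁻⁵ × 1.15) = 44.9 m/s
|V_g| = √(u_g² + v_g²) = 66.4 m/s

66.4 m/s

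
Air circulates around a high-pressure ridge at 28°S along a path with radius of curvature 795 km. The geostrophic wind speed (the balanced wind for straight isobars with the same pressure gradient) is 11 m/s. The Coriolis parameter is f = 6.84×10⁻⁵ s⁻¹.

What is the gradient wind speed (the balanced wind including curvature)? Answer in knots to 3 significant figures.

29.8 knots

Around a high, pressure-gradient force acts outward with centrifugal, so Coriolis balances both:
fV = (1/ρ)|∂P/∂n| + V²/R  →  V² − fR·V + fR·V_g = 0
With fR = 6.84×10⁻⁵ × 795×10³ m = 54.4 m/s:
V = [fR − √((fR)² − 4 fR V_g)]/2 = [54.4 − √(54.4² − 4×54.4×11)]/2 = 15.3 m/s
Supergeostrophic (V > V_g = 11 m/s), as expected around a high.
Converting: 15.3 m/s × 1.944 = 29.8 knots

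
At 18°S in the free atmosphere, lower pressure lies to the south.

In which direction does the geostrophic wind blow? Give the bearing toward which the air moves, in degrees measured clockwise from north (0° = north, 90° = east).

The pressure-gradient force points toward the south (bearing 180°).
Geostrophic balance: in the Southern Hemisphere the Coriolis force deflects motion to the left, so the geostrophic wind blows 90° to the left of the pressure-gradient force (low pressure on the right).
Rotating 180° by 90° counterclockwise gives 090° — the wind blows toward the east.

090°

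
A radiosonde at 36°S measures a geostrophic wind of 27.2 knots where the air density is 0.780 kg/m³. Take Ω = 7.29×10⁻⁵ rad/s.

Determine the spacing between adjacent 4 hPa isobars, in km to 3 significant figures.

428 km

Coriolis parameter at 36°S:
f = 2Ω sin φ = 2 × 7.29×10⁻⁵ × sin 36° = 8.57×10⁻⁵ s⁻¹
Wind speed in SI: 27.2 knots = 14.0 m/s
Geostrophic balance rearranged: |∂P/∂n| = f ρ V_g
|∂P/∂n| = 8.57×10⁻⁵ × 0.780 × 14.0 = 9.35×10⁻⁴ Pa/m
Isobar spacing: Δn = ΔP/|∂P/∂n| = 400 Pa / 9.35×10⁻⁴ Pa/m = 427644 m ≈ 428 km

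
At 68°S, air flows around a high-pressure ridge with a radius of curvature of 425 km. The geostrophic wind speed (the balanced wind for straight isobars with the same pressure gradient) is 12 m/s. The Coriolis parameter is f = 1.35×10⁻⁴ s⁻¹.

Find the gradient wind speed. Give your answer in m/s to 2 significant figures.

17 m/s

Around a high, pressure-gradient force acts outward with centrifugal, so Coriolis balances both:
fV = (1/ρ)|∂P/∂n| + V²/R  →  V² − fR·V + fR·V_g = 0
With fR = 1.35×10⁻⁴ × 425×10³ m = 57.4 m/s:
V = [fR − √((fR)² − 4 fR V_g)]/2 = [57.4 − √(57.4² − 4×57.4×12)]/2 = 17.1 m/s
Supergeostrophic (V > V_g = 12 m/s), as expected around a high.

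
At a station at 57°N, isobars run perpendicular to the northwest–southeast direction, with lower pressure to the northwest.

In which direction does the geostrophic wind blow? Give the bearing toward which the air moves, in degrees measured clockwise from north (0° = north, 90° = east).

The pressure-gradient force points toward the northwest (bearing 315°).
Geostrophic balance: in the Northern Hemisphere the Coriolis force deflects motion to the right, so the geostrophic wind blows 90° to the right of the pressure-gradient force (low pressure on the left).
Rotating 315° by 90° clockwise gives 045° — the wind blows toward the northeast.

045°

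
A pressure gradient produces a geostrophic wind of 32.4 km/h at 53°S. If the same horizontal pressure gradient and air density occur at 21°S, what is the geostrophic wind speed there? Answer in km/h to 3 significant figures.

72.2 km/h

With the same pressure gradient and density, V_g ∝ 1/f ∝ 1/sin φ.
V₂ = V₁ · sin φ₁ / sin φ₂ = 32.4 × sin 53° / sin 21°
V₂ = 32.4 × 0.7986/0.3584 = 72.2 km/h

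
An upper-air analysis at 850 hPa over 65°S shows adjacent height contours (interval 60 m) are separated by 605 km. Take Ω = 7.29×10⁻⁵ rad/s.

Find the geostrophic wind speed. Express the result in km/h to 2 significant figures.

27 km/h

Coriolis parameter at 65°S:
f = 2Ω sin φ = 2 × 7.29×10⁻⁵ × sin 65° = 1.32×10⁻⁴ s⁻¹
Height gradient: |∂Z/∂n| = 60 m / 605000 m = 9.92×10⁻⁵
On a pressure surface, geostrophic balance gives V_g = (g/f)|∂Z/∂n|:
V_g = 9.81 × 9.92×10⁻⁵ / 1.32×10⁻⁴ = 7.36 m/s
Converting: 7.36 m/s × 3.6 = 27 km/h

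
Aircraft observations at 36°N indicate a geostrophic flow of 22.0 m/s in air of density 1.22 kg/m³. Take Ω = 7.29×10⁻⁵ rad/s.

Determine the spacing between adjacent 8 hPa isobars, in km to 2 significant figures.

Coriolis parameter at 36°N:
f = 2Ω sin φ = 2 × 7.29×10⁻⁵ × sin 36° = 8.57×10⁻⁵ s⁻¹
Geostrophic balance rearranged: |∂P/∂n| = f ρ V_g
|∂P/∂n| = 8.57×10⁻⁵ × 1.22 × 22.0 = 2.30×10⁻³ Pa/m
Isobar spacing: Δn = ΔP/|∂P/∂n| = 800 Pa / 2.30×10⁻³ Pa/m = 347801 m ≈ 350 km

350 km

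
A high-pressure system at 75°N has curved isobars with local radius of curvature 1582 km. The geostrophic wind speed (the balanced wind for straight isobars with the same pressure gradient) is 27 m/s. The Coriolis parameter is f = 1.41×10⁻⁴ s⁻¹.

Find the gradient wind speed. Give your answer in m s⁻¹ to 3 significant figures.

Around a high, pressure-gradient force acts outward with centrifugal, so Coriolis balances both:
fV = (1/ρ)|∂P/∂n| + V²/R  →  V² − fR·V + fR·V_g = 0
With fR = 1.41×10⁻⁴ × 1582×10³ m = 223 m/s:
V = [fR − √((fR)² − 4 fR V_g)]/2 = [223 − √(223² − 4×223×27)]/2 = 31.4 m/s
Supergeostrophic (V > V_g = 27 m/s), as expected around a high.

31.4 m s⁻¹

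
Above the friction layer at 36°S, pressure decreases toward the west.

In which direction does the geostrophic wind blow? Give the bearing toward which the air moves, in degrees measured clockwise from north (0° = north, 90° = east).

The pressure-gradient force points toward the west (bearing 270°).
Geostrophic balance: in the Southern Hemisphere the Coriolis force deflects motion to the left, so the geostrophic wind blows 90° to the left of the pressure-gradient force (low pressure on the right).
Rotating 270° by 90° counterclockwise gives 180° — the wind blows toward the south.

180°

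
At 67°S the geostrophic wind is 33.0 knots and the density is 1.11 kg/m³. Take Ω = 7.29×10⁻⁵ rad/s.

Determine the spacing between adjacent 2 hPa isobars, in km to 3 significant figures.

Coriolis parameter at 67°S:
f = 2Ω sin φ = 2 × 7.29×10⁻⁵ × sin 67° = 1.34×10⁻⁴ s⁻¹
Wind speed in SI: 33.0 knots = 17.0 m/s
Geostrophic balance rearranged: |∂P/∂n| = f ρ V_g
|∂P/∂n| = 1.34×10⁻⁴ × 1.11 × 17.0 = 2.53×10⁻³ Pa/m
Isobar spacing: Δn = ΔP/|∂P/∂n| = 200 Pa / 2.53×10⁻³ Pa/m = 79081 m ≈ 79.1 km

79.1 km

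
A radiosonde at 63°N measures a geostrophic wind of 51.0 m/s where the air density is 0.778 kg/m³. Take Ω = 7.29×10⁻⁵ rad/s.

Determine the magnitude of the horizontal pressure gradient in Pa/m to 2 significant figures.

Coriolis parameter at 63°N:
f = 2Ω sin φ = 2 × 7.29×10⁻⁵ × sin 63° = 1.30×10⁻⁴ s⁻¹
Geostrophic balance rearranged: |∂P/∂n| = f ρ V_g
|∂P/∂n| = 1.30×10⁻⁴ × 0.778 × 51.0 = 5.15×10⁻³ Pa/m

5.2×10⁻³ Pa/m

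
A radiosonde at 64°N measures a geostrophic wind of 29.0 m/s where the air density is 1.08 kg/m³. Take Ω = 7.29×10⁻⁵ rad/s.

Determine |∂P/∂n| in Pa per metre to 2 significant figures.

Coriolis parameter at 64°N:
f = 2Ω sin φ = 2 × 7.29×10⁻⁵ × sin 64° = 1.31×10⁻⁴ s⁻¹
Geostrophic balance rearranged: |∂P/∂n| = f ρ V_g
|∂P/∂n| = 1.31×10⁻⁴ × 1.08 × 29.0 = 4.10×10⁻³ Pa/m

4.1×10⁻³ Pa/m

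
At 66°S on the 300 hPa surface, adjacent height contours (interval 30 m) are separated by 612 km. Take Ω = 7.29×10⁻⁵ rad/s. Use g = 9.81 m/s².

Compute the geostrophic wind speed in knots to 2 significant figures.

7.0 knots

Coriolis parameter at 66°S:
f = 2Ω sin φ = 2 × 7.29×10⁻⁵ × sin 66° = 1.33×10⁻⁴ s⁻¹
Height gradient: |∂Z/∂n| = 30 m / 612000 m = 4.90×10⁻⁵
On a pressure surface, geostrophic balance gives V_g = (g/f)|∂Z/∂n|:
V_g = 9.81 × 4.90×10⁻⁵ / 1.33×10⁻⁴ = 3.61 m/s
Converting: 3.61 m/s × 1.944 = 7.0 knots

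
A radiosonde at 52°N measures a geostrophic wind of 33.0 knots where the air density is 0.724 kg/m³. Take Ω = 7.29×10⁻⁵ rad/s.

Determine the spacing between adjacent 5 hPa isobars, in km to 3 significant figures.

Coriolis parameter at 52°N:
f = 2Ω sin φ = 2 × 7.29×10⁻⁵ × sin 52° = 1.15×10⁻⁴ s⁻¹
Wind speed in SI: 33.0 knots = 17.0 m/s
Geostrophic balance rearranged: |∂P/∂n| = f ρ V_g
|∂P/∂n| = 1.15×10⁻⁴ × 0.724 × 17.0 = 1.41×10⁻³ Pa/m
Isobar spacing: Δn = ΔP/|∂P/∂n| = 500 Pa / 1.41×10⁻³ Pa/m = 354070 m ≈ 354 km

354 km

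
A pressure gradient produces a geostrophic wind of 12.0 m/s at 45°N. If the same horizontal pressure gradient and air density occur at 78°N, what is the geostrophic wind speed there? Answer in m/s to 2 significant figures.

With the same pressure gradient and density, V_g ∝ 1/f ∝ 1/sin φ.
V₂ = V₁ · sin φ₁ / sin φ₂ = 12.0 × sin 45° / sin 78°
V₂ = 12.0 × 0.7071/0.9781 = 8.7 m/s

8.7 m/s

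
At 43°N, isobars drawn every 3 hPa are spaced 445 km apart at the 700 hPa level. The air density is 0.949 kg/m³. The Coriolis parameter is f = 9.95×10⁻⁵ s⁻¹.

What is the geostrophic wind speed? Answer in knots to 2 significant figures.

Pressure gradient: |∂P/∂n| = 300 Pa / 445000 m = 6.74×10⁻⁴ Pa/m
Geostrophic balance (pressure-gradient force = Coriolis force):
V_g = (1/(fρ)) |∂P/∂n| = 6.74×10⁻⁴ / (9.95×10⁻⁵ × 0.949) = 7.14 m/s
Converting: 7.14 m/s × 1.944 = 14 knots

14 knots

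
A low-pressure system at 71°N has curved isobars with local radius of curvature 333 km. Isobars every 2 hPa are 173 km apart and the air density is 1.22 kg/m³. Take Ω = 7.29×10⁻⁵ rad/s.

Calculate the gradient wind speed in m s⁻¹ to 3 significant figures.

6.07 m s⁻¹

Coriolis parameter at 71°N:
f = 2Ω sin φ = 2 × 7.29×10⁻⁵ × sin 71° = 1.38×10⁻⁴ s⁻¹
Pressure gradient: |∂P/∂n| = 200 Pa / 173000 m = 1.16×10⁻³ Pa/m
Geostrophic speed: V_g = |∂P/∂n|/(fρ) = 1.16×10⁻³/(1.38×10⁻⁴ × 1.22) = 6.87 m/s
Around a low, centrifugal force acts outward with Coriolis, so pressure-gradient force balances both:
(1/ρ)|∂P/∂n| = fV + V²/R  →  V² + fR·V − fR·V_g = 0
With fR = 1.38×10⁻⁴ × 333×10³ m = 45.9 m/s:
V = [−fR + √((fR)² + 4 fR V_g)]/2 = [−45.9 + √(45.9² + 4×45.9×6.87)]/2 = 6.07 m/s
Subgeostrophic (V < V_g = 6.87 m/s), as expected around a low.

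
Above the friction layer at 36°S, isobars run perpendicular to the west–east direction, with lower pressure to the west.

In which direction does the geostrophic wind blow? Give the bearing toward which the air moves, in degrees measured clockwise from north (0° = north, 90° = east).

180°

The pressure-gradient force points toward the west (bearing 270°).
Geostrophic balance: in the Southern Hemisphere the Coriolis force deflects motion to the left, so the geostrophic wind blows 90° to the left of the pressure-gradient force (low pressure on the right).
Rotating 270° by 90° counterclockwise gives 180° — the wind blows toward the south.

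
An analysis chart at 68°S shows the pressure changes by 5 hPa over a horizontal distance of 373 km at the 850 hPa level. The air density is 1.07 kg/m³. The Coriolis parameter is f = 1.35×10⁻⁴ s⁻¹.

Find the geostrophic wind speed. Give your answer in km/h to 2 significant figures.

Pressure gradient: |∂P/∂n| = 500 Pa / 373000 m = 1.34×10⁻³ Pa/m
Geostrophic balance (pressure-gradient force = Coriolis force):
V_g = (1/(fρ)) |∂P/∂n| = 1.34×10⁻³ / (1.35×10⁻⁴ × 1.07) = 9.28 m/s
Converting: 9.28 m/s × 3.6 = 33 km/h

33 km/h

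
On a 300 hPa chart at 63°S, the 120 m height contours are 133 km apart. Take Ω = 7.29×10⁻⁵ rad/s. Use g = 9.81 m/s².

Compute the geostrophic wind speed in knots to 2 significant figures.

130 knots

Coriolis parameter at 63°S:
f = 2Ω sin φ = 2 × 7.29×10⁻⁵ × sin 63° = 1.30×10⁻⁴ s⁻¹
Height gradient: |∂Z/∂n| = 120 m / 133000 m = 9.02×10⁻⁴
On a pressure surface, geostrophic balance gives V_g = (g/f)|∂Z/∂n|:
V_g = 9.81 × 9.02×10⁻⁴ / 1.30×10⁻⁴ = 68.1 m/s
Converting: 68.1 m/s × 1.944 = 130 knots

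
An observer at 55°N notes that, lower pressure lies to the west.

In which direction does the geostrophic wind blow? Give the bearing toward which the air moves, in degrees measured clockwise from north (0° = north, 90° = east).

000°

The pressure-gradient force points toward the west (bearing 270°).
Geostrophic balance: in the Northern Hemisphere the Coriolis force deflects motion to the right, so the geostrophic wind blows 90° to the right of the pressure-gradient force (low pressure on the left).
Rotating 270° by 90° clockwise gives 000° — the wind blows toward the north.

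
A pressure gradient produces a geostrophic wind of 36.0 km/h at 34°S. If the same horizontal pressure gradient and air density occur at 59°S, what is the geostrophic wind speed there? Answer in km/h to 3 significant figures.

With the same pressure gradient and density, V_g ∝ 1/f ∝ 1/sin φ.
V₂ = V₁ · sin φ₁ / sin φ₂ = 36.0 × sin 34° / sin 59°
V₂ = 36.0 × 0.5592/0.8572 = 23.5 km/h

23.5 km/h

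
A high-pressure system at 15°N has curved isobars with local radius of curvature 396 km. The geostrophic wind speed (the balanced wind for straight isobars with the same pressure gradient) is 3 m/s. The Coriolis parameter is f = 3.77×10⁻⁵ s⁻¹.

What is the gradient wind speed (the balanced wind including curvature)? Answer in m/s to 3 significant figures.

Around a high, pressure-gradient force acts outward with centrifugal, so Coriolis balances both:
fV = (1/ρ)|∂P/∂n| + V²/R  →  V² − fR·V + fR·V_g = 0
With fR = 3.77×10⁻⁵ × 396×10³ m = 14.9 m/s:
V = [fR − √((fR)² − 4 fR V_g)]/2 = [14.9 − √(14.9² − 4×14.9×3)]/2 = 4.16 m/s
Supergeostrophic (V > V_g = 3 m/s), as expected around a high.

4.16 m/s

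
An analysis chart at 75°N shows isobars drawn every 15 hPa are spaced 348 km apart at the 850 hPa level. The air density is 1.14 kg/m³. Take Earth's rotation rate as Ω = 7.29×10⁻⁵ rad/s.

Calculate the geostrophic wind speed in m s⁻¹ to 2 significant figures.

Coriolis parameter at 75°N:
f = 2Ω sin φ = 2 × 7.29×10⁻⁵ × sin 75° = 1.41×10⁻⁴ s⁻¹
Pressure gradient: |∂P/∂n| = 1500 Pa / 348000 m = 4.31×10⁻³ Pa/m
Geostrophic balance (pressure-gradient force = Coriolis force):
V_g = (1/(fρ)) |∂P/∂n| = 4.31×10⁻³ / (1.41×10⁻⁴ × 1.14) = 26.8 m/s

27 m s⁻¹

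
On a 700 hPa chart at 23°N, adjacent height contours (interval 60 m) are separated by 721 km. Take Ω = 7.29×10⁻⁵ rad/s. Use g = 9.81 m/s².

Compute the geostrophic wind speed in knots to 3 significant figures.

Coriolis parameter at 23°N:
f = 2Ω sin φ = 2 × 7.29×10⁻⁵ × sin 23° = 5.70×10⁻⁵ s⁻¹
Height gradient: |∂Z/∂n| = 60 m / 721000 m = 8.32×10⁻⁵
On a pressure surface, geostrophic balance gives V_g = (g/f)|∂Z/∂n|:
V_g = 9.81 × 8.32×10⁻⁵ / 5.70×10⁻⁵ = 14.3 m/s
Converting: 14.3 m/s × 1.944 = 27.9 knots

27.9 knots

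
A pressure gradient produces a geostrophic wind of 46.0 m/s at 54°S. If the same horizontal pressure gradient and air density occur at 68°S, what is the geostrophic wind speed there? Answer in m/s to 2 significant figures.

40 m/s

With the same pressure gradient and density, V_g ∝ 1/f ∝ 1/sin φ.
V₂ = V₁ · sin φ₁ / sin φ₂ = 46.0 × sin 54° / sin 68°
V₂ = 46.0 × 0.8090/0.9272 = 40 m/s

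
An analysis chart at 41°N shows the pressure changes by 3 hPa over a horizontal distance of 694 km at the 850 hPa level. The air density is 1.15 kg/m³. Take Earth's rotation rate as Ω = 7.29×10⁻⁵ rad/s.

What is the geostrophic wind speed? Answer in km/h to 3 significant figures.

Coriolis parameter at 41°N:
f = 2Ω sin φ = 2 × 7.29×10⁻⁵ × sin 41° = 9.57×10⁻⁵ s⁻¹
Pressure gradient: |∂P/∂n| = 300 Pa / 694000 m = 4.32×10⁻⁴ Pa/m
Geostrophic balance (pressure-gradient force = Coriolis force):
V_g = (1/(fρ)) |∂P/∂n| = 4.32×10⁻⁴ / (9.57×10⁻⁵ × 1.15) = 3.93 m/s
Converting: 3.93 m/s × 3.6 = 14.1 km/h

14.1 km/h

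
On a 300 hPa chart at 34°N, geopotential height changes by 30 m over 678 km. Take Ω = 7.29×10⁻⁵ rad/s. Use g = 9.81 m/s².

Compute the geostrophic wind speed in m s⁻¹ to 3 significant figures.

5.32 m s⁻¹

Coriolis parameter at 34°N:
f = 2Ω sin φ = 2 × 7.29×10⁻⁵ × sin 34° = 8.15×10⁻⁵ s⁻¹
Height gradient: |∂Z/∂n| = 30 m / 678000 m = 4.42×10⁻⁵
On a pressure surface, geostrophic balance gives V_g = (g/f)|∂Z/∂n|:
V_g = 9.81 × 4.42×10⁻⁵ / 8.15×10⁻⁵ = 5.32 m/s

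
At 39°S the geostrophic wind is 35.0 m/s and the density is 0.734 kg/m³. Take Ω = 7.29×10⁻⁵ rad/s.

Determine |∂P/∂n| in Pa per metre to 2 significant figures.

Coriolis parameter at 39°S:
f = 2Ω sin φ = 2 × 7.29×10⁻⁵ × sin 39° = 9.18×10⁻⁵ s⁻¹
Geostrophic balance rearranged: |∂P/∂n| = f ρ V_g
|∂P/∂n| = 9.18×10⁻⁵ × 0.734 × 35.0 = 2.36×10⁻³ Pa/m

2.4×10⁻³ Pa/m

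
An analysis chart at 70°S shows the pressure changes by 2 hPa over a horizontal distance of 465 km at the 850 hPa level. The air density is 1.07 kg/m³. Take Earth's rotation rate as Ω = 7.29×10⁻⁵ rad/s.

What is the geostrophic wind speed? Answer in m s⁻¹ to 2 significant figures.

Coriolis parameter at 70°S:
f = 2Ω sin φ = 2 × 7.29×10⁻⁵ × sin 70° = 1.37×10⁻⁴ s⁻¹
Pressure gradient: |∂P/∂n| = 200 Pa / 465000 m = 4.30×10⁻⁴ Pa/m
Geostrophic balance (pressure-gradient force = Coriolis force):
V_g = (1/(fρ)) |∂P/∂n| = 4.30×10⁻⁴ / (1.37×10⁻⁴ × 1.07) = 2.93 m/s

2.9 m s⁻¹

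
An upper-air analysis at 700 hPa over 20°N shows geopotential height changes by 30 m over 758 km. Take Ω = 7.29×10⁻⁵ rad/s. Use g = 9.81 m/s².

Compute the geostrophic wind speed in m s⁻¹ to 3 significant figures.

7.79 m s⁻¹

Coriolis parameter at 20°N:
f = 2Ω sin φ = 2 × 7.29×10⁻⁵ × sin 20° = 4.99×10⁻⁵ s⁻¹
Height gradient: |∂Z/∂n| = 30 m / 758000 m = 3.96×10⁻⁵
On a pressure surface, geostrophic balance gives V_g = (g/f)|∂Z/∂n|:
V_g = 9.81 × 3.96×10⁻⁵ / 4.99×10⁻⁵ = 7.79 m/s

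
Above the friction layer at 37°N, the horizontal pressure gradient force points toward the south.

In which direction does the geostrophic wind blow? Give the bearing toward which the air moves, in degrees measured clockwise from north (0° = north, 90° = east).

The pressure-gradient force points toward the south (bearing 180°).
Geostrophic balance: in the Northern Hemisphere the Coriolis force deflects motion to the right, so the geostrophic wind blows 90° to the right of the pressure-gradient force (low pressure on the left).
Rotating 180° by 90° clockwise gives 270° — the wind blows toward the west.

270°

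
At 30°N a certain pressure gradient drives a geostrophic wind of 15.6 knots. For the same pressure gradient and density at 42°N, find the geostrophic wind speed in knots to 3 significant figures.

11.7 knots

With the same pressure gradient and density, V_g ∝ 1/f ∝ 1/sin φ.
V₂ = V₁ · sin φ₁ / sin φ₂ = 15.6 × sin 30° / sin 42°
V₂ = 15.6 × 0.5000/0.6691 = 11.7 knots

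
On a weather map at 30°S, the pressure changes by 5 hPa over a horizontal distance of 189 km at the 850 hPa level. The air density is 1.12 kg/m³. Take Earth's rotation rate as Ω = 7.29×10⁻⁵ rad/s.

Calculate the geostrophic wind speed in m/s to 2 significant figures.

Coriolis parameter at 30°S:
f = 2Ω sin φ = 2 × 7.29×10⁻⁵ × sin 30° = 7.29×10⁻⁵ s⁻¹
Pressure gradient: |∂P/∂n| = 500 Pa / 189000 m = 2.65×10⁻³ Pa/m
Geostrophic balance (pressure-gradient force = Coriolis force):
V_g = (1/(fρ)) |∂P/∂n| = 2.65×10⁻³ / (7.29×10⁻⁵ × 1.12) = 32.4 m/s

32 m/s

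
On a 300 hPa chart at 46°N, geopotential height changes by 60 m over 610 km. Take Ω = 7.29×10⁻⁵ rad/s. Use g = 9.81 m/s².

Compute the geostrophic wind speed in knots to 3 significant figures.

Coriolis parameter at 46°N:
f = 2Ω sin φ = 2 × 7.29×10⁻⁵ × sin 46° = 1.05×10⁻⁴ s⁻¹
Height gradient: |∂Z/∂n| = 60 m / 610000 m = 9.84×10⁻⁵
On a pressure surface, geostrophic balance gives V_g = (g/f)|∂Z/∂n|:
V_g = 9.81 × 9.84×10⁻⁵ / 1.05×10⁻⁴ = 9.20 m/s
Converting: 9.20 m/s × 1.944 = 17.9 knots

17.9 knots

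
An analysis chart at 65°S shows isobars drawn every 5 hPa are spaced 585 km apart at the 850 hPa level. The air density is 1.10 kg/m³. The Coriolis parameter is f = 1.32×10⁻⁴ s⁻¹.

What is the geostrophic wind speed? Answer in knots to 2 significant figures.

11 knots

Pressure gradient: |∂P/∂n| = 500 Pa / 585000 m = 8.55×10⁻⁴ Pa/m
Geostrophic balance (pressure-gradient force = Coriolis force):
V_g = (1/(fρ)) |∂P/∂n| = 8.55×10⁻⁴ / (1.32×10⁻⁴ × 1.10) = 5.89 m/s
Converting: 5.89 m/s × 1.944 = 11 knots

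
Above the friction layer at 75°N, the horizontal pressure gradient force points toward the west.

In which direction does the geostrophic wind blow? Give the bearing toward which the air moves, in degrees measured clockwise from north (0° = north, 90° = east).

The pressure-gradient force points toward the west (bearing 270°).
Geostrophic balance: in the Northern Hemisphere the Coriolis force deflects motion to the right, so the geostrophic wind blows 90° to the right of the pressure-gradient force (low pressure on the left).
Rotating 270° by 90° clockwise gives 000° — the wind blows toward the north.

000°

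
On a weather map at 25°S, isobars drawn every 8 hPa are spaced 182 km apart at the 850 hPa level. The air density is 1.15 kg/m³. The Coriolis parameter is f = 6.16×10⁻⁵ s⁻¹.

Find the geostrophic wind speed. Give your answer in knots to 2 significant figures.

Pressure gradient: |∂P/∂n| = 800 Pa / 182000 m = 4.40×10⁻³ Pa/m
Geostrophic balance (pressure-gradient force = Coriolis force):
V_g = (1/(fρ)) |∂P/∂n| = 4.40×10⁻³ / (6.16×10⁻⁵ × 1.15) = 62.0 m/s
Converting: 62.0 m/s × 1.944 = 120 knots

120 knots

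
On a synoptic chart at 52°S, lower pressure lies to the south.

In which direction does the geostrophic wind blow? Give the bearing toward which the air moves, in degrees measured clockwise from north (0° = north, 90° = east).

The pressure-gradient force points toward the south (bearing 180°).
Geostrophic balance: in the Southern Hemisphere the Coriolis force deflects motion to the left, so the geostrophic wind blows 90° to the left of the pressure-gradient force (low pressure on the right).
Rotating 180° by 90° counterclockwise gives 090° — the wind blows toward the east.

090°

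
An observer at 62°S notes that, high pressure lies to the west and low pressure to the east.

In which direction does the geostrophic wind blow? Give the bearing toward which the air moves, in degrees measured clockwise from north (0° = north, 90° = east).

000°

The pressure-gradient force points toward the east (bearing 090°).
Geostrophic balance: in the Southern Hemisphere the Coriolis force deflects motion to the left, so the geostrophic wind blows 90° to the left of the pressure-gradient force (low pressure on the right).
Rotating 090° by 90° counterclockwise gives 000° — the wind blows toward the north.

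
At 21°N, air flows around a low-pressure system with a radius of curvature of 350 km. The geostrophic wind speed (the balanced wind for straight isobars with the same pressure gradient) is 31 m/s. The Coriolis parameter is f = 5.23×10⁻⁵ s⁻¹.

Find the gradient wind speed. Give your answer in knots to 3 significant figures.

Around a low, centrifugal force acts outward with Coriolis, so pressure-gradient force balances both:
(1/ρ)|∂P/∂n| = fV + V²/R  →  V² + fR·V − fR·V_g = 0
With fR = 5.23×10⁻⁵ × 350×10³ m = 18.3 m/s:
V = [−fR + √((fR)² + 4 fR V_g)]/2 = [−18.3 + √(18.3² + 4×18.3×31)]/2 = 16.4 m/s
Subgeostrophic (V < V_g = 31 m/s), as expected around a low.
Converting: 16.4 m/s × 1.944 = 31.8 knots

31.8 knots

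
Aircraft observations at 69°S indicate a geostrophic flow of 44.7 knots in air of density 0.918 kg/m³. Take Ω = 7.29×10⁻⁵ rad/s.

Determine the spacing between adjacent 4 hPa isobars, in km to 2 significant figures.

Coriolis parameter at 69°S:
f = 2Ω sin φ = 2 × 7.29×10⁻⁵ × sin 69° = 1.36×10⁻⁴ s⁻¹
Wind speed in SI: 44.7 knots = 23.0 m/s
Geostrophic balance rearranged: |∂P/∂n| = f ρ V_g
|∂P/∂n| = 1.36×10⁻⁴ × 0.918 × 23.0 = 2.87×10⁻³ Pa/m
Isobar spacing: Δn = ΔP/|∂P/∂n| = 400 Pa / 2.87×10⁻³ Pa/m = 139207 m ≈ 140 km

140 km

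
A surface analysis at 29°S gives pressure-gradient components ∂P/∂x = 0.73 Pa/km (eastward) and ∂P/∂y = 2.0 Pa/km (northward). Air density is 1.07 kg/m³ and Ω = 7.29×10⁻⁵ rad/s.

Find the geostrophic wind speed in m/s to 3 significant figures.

Coriolis parameter at 29°S:
f = 2Ω sin φ = 2 × 7.29×10⁻⁵ × sin 29° = 7.07×10⁻⁵ s⁻¹
In the Southern Hemisphere f is negative: f = −7.07×10⁻⁵ s⁻¹.
Component geostrophic relations (x east, y north):
u_g = −(1/(fρ)) ∂P/∂y,  v_g = (1/(fρ)) ∂P/∂x
u_g = −(2.0×10⁻³)/(−7.07×10⁻⁵ × 1.07) = 26.4 m/s;  v_g = (0.73×10⁻³)/(−7.07×10⁻⁵ × 1.07) = −9.65 m/s
|V_g| = √(u_g² + v_g²) = 28.1 m/s

28.1 m/s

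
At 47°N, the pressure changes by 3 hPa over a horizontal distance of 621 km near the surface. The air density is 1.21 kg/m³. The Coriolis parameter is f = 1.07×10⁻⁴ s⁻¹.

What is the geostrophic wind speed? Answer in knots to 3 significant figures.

Pressure gradient: |∂P/∂n| = 300 Pa / 621000 m = 4.83×10⁻⁴ Pa/m
Geostrophic balance (pressure-gradient force = Coriolis force):
V_g = (1/(fρ)) |∂P/∂n| = 4.83×10⁻⁴ / (1.07×10⁻⁴ × 1.21) = 3.73 m/s
Converting: 3.73 m/s × 1.944 = 7.25 knots

7.25 knots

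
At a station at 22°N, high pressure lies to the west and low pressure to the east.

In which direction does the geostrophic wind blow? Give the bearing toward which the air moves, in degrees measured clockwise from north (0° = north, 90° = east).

180°

The pressure-gradient force points toward the east (bearing 090°).
Geostrophic balance: in the Northern Hemisphere the Coriolis force deflects motion to the right, so the geostrophic wind blows 90° to the right of the pressure-gradient force (low pressure on the left).
Rotating 090° by 90° clockwise gives 180° — the wind blows toward the south.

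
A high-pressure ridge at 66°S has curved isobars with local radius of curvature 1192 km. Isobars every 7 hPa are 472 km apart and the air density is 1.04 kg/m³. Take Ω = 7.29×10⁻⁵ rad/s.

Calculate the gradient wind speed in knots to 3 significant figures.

22.4 knots

Coriolis parameter at 66°S:
f = 2Ω sin φ = 2 × 7.29×10⁻⁵ × sin 66° = 1.33×10⁻⁴ s⁻¹
Pressure gradient: |∂P/∂n| = 700 Pa / 472000 m = 1.48×10⁻³ Pa/m
Geostrophic speed: V_g = |∂P/∂n|/(fρ) = 1.48×10⁻³/(1.33×10⁻⁴ × 1.04) = 10.7 m/s
Around a high, pressure-gradient force acts outward with centrifugal, so Coriolis balances both:
fV = (1/ρ)|∂P/∂n| + V²/R  →  V² − fR·V + fR·V_g = 0
With fR = 1.33×10⁻⁴ × 1192×10³ m = 159 m/s:
V = [fR − √((fR)² − 4 fR V_g)]/2 = [159 − √(159² − 4×159×10.7)]/2 = 11.5 m/s
Supergeostrophic (V > V_g = 10.7 m/s), as expected around a high.
Converting: 11.5 m/s × 1.944 = 22.4 knots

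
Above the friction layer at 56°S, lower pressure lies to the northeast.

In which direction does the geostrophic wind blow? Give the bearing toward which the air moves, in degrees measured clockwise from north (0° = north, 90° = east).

The pressure-gradient force points toward the northeast (bearing 045°).
Geostrophic balance: in the Southern Hemisphere the Coriolis force deflects motion to the left, so the geostrophic wind blows 90° to the left of the pressure-gradient force (low pressure on the right).
Rotating 045° by 90° counterclockwise gives 315° — the wind blows toward the northwest.

315°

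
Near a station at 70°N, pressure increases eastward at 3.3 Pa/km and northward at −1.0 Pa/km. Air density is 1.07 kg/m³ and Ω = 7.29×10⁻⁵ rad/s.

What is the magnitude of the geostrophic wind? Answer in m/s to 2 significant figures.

24 m/s

Coriolis parameter at 70°N:
f = 2Ω sin φ = 2 × 7.29×10⁻⁵ × sin 70° = 1.37×10⁻⁴ s⁻¹
Component geostrophic relations (x east, y north):
u_g = −(1/(fρ)) ∂P/∂y,  v_g = (1/(fρ)) ∂P/∂x
u_g = −(−1.0×10⁻³)/(1.37×10⁻⁴ × 1.07) = 6.82 m/s;  v_g = (3.3×10⁻³)/(1.37×10⁻⁴ × 1.07) = 22.5 m/s
|V_g| = √(u_g² + v_g²) = 23.5 m/s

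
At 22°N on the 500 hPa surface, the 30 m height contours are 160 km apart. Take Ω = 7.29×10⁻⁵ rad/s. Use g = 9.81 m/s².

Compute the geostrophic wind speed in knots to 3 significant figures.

65.5 knots

Coriolis parameter at 22°N:
f = 2Ω sin φ = 2 × 7.29×10⁻⁵ × sin 22° = 5.46×10⁻⁵ s⁻¹
Height gradient: |∂Z/∂n| = 30 m / 160000 m = 1.88×10⁻⁴
On a pressure surface, geostrophic balance gives V_g = (g/f)|∂Z/∂n|:
V_g = 9.81 × 1.88×10⁻⁴ / 5.46×10⁻⁵ = 33.7 m/s
Converting: 33.7 m/s × 1.944 = 65.5 knots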